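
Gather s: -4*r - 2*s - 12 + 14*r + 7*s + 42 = 10*r + 5*s + 30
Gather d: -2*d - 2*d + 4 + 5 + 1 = 10 - 4*d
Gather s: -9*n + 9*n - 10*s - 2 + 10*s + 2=0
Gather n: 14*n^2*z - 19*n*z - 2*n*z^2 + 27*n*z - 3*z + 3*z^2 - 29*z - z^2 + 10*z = 14*n^2*z + n*(-2*z^2 + 8*z) + 2*z^2 - 22*z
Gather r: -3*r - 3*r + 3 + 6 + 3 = 12 - 6*r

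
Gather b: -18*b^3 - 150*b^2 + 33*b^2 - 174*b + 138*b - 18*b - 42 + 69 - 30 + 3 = -18*b^3 - 117*b^2 - 54*b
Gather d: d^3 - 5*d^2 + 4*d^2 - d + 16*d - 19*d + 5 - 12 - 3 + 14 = d^3 - d^2 - 4*d + 4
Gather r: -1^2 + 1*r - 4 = r - 5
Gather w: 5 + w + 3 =w + 8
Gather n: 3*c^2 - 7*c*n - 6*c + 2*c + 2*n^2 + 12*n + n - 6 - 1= 3*c^2 - 4*c + 2*n^2 + n*(13 - 7*c) - 7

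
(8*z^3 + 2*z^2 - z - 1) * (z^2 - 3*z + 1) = 8*z^5 - 22*z^4 + z^3 + 4*z^2 + 2*z - 1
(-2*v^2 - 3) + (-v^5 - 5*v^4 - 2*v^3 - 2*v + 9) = -v^5 - 5*v^4 - 2*v^3 - 2*v^2 - 2*v + 6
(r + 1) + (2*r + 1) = 3*r + 2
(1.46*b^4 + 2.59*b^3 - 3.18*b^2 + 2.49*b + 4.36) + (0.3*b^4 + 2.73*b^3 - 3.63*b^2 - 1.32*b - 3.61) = 1.76*b^4 + 5.32*b^3 - 6.81*b^2 + 1.17*b + 0.75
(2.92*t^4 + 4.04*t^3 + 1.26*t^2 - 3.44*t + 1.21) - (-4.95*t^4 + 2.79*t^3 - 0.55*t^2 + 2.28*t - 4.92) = 7.87*t^4 + 1.25*t^3 + 1.81*t^2 - 5.72*t + 6.13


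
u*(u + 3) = u^2 + 3*u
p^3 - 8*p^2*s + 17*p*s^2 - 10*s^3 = (p - 5*s)*(p - 2*s)*(p - s)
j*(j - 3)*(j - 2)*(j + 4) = j^4 - j^3 - 14*j^2 + 24*j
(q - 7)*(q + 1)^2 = q^3 - 5*q^2 - 13*q - 7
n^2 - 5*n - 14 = (n - 7)*(n + 2)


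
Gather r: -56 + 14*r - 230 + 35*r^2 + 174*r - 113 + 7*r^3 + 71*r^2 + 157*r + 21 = 7*r^3 + 106*r^2 + 345*r - 378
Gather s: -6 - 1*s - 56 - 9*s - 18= -10*s - 80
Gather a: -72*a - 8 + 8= -72*a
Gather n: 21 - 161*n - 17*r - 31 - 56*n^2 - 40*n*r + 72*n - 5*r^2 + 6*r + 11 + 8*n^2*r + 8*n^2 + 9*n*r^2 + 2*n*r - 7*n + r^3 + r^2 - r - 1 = n^2*(8*r - 48) + n*(9*r^2 - 38*r - 96) + r^3 - 4*r^2 - 12*r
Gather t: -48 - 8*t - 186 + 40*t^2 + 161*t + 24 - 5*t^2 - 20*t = 35*t^2 + 133*t - 210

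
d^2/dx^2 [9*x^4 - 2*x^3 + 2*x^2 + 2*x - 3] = 108*x^2 - 12*x + 4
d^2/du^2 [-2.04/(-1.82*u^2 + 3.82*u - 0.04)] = (-13.514592*u^2 + 28.365792*u + 2.04*(3.64*u - 3.82)*(7.28*u - 7.64) - 0.297024)/(1.82*u^2 - 3.82*u + 0.04)^3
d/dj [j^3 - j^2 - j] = 3*j^2 - 2*j - 1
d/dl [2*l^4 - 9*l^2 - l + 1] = 8*l^3 - 18*l - 1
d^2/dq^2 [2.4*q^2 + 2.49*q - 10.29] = 4.80000000000000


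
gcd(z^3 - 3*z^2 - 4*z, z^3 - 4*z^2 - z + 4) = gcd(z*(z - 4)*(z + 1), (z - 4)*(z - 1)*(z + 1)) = z^2 - 3*z - 4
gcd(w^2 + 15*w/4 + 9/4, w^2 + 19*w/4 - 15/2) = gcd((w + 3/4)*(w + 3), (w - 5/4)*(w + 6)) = 1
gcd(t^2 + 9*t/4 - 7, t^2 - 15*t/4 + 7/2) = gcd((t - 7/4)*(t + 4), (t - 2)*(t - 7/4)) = t - 7/4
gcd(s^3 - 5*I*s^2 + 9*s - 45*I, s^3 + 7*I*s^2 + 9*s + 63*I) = s^2 + 9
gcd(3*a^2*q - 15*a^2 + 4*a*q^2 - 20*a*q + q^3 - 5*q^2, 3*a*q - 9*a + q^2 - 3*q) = 3*a + q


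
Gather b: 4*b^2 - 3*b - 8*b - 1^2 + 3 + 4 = 4*b^2 - 11*b + 6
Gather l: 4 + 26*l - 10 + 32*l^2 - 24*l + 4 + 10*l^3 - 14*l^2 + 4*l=10*l^3 + 18*l^2 + 6*l - 2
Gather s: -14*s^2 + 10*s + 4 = -14*s^2 + 10*s + 4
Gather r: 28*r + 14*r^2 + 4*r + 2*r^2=16*r^2 + 32*r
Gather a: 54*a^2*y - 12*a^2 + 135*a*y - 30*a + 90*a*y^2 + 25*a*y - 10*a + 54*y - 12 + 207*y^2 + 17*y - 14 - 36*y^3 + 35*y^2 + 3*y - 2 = a^2*(54*y - 12) + a*(90*y^2 + 160*y - 40) - 36*y^3 + 242*y^2 + 74*y - 28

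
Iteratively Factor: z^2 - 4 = (z + 2)*(z - 2)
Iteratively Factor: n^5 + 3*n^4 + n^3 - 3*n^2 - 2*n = (n + 1)*(n^4 + 2*n^3 - n^2 - 2*n) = (n - 1)*(n + 1)*(n^3 + 3*n^2 + 2*n) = (n - 1)*(n + 1)^2*(n^2 + 2*n) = n*(n - 1)*(n + 1)^2*(n + 2)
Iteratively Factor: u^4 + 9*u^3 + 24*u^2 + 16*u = (u + 4)*(u^3 + 5*u^2 + 4*u) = (u + 1)*(u + 4)*(u^2 + 4*u) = (u + 1)*(u + 4)^2*(u)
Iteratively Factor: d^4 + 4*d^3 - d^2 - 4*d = (d - 1)*(d^3 + 5*d^2 + 4*d) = d*(d - 1)*(d^2 + 5*d + 4) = d*(d - 1)*(d + 1)*(d + 4)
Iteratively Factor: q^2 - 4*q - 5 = (q - 5)*(q + 1)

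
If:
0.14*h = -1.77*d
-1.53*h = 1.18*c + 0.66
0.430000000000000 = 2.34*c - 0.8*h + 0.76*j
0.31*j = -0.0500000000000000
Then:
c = 0.07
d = 0.04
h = -0.49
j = -0.16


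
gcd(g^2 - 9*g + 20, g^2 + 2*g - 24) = g - 4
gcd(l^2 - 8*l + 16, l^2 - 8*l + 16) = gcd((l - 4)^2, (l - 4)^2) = l^2 - 8*l + 16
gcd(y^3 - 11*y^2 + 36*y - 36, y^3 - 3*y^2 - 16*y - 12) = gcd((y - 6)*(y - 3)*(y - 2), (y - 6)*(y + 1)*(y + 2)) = y - 6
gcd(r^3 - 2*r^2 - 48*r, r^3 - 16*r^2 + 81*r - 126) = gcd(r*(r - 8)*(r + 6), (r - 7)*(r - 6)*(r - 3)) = 1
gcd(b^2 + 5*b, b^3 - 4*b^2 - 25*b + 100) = b + 5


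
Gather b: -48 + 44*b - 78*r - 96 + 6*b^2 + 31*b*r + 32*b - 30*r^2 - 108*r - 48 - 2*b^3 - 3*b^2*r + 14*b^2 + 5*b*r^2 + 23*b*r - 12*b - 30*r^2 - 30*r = -2*b^3 + b^2*(20 - 3*r) + b*(5*r^2 + 54*r + 64) - 60*r^2 - 216*r - 192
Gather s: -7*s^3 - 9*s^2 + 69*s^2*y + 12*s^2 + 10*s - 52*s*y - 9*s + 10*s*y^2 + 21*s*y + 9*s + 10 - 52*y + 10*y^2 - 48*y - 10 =-7*s^3 + s^2*(69*y + 3) + s*(10*y^2 - 31*y + 10) + 10*y^2 - 100*y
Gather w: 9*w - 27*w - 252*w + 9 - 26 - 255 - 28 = -270*w - 300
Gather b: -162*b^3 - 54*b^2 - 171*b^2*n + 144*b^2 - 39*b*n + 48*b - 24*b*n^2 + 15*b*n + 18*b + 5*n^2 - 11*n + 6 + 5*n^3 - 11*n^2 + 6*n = -162*b^3 + b^2*(90 - 171*n) + b*(-24*n^2 - 24*n + 66) + 5*n^3 - 6*n^2 - 5*n + 6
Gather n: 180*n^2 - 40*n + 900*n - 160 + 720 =180*n^2 + 860*n + 560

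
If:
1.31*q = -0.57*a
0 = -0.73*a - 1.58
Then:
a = -2.16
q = 0.94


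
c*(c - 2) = c^2 - 2*c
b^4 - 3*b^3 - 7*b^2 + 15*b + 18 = (b - 3)^2*(b + 1)*(b + 2)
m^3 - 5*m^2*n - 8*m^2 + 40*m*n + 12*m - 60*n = (m - 6)*(m - 2)*(m - 5*n)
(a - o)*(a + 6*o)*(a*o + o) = a^3*o + 5*a^2*o^2 + a^2*o - 6*a*o^3 + 5*a*o^2 - 6*o^3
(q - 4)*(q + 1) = q^2 - 3*q - 4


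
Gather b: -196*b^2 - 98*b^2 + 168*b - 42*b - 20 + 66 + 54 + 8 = -294*b^2 + 126*b + 108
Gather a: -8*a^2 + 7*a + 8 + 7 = -8*a^2 + 7*a + 15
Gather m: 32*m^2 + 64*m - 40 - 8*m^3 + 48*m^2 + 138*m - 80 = -8*m^3 + 80*m^2 + 202*m - 120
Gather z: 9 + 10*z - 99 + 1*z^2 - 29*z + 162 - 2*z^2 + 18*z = -z^2 - z + 72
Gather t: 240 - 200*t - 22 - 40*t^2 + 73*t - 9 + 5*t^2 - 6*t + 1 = -35*t^2 - 133*t + 210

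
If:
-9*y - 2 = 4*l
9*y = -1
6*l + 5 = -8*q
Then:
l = -1/4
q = -7/16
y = -1/9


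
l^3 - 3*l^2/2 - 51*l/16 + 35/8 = (l - 2)*(l - 5/4)*(l + 7/4)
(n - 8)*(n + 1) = n^2 - 7*n - 8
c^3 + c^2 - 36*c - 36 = (c - 6)*(c + 1)*(c + 6)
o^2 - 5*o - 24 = (o - 8)*(o + 3)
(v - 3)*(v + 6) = v^2 + 3*v - 18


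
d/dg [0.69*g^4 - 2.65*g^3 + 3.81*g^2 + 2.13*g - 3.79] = 2.76*g^3 - 7.95*g^2 + 7.62*g + 2.13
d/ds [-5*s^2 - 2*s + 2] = -10*s - 2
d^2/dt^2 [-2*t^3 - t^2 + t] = -12*t - 2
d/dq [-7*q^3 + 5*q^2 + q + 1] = -21*q^2 + 10*q + 1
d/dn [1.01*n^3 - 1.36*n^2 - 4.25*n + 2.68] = 3.03*n^2 - 2.72*n - 4.25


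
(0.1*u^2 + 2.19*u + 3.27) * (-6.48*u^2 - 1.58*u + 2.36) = -0.648*u^4 - 14.3492*u^3 - 24.4138*u^2 + 0.00179999999999936*u + 7.7172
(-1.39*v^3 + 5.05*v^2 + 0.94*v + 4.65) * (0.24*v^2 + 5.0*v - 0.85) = -0.3336*v^5 - 5.738*v^4 + 26.6571*v^3 + 1.5235*v^2 + 22.451*v - 3.9525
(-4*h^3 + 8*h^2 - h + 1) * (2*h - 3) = -8*h^4 + 28*h^3 - 26*h^2 + 5*h - 3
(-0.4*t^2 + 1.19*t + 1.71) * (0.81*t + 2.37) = -0.324*t^3 + 0.0158999999999999*t^2 + 4.2054*t + 4.0527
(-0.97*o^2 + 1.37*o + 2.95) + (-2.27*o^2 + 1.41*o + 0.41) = -3.24*o^2 + 2.78*o + 3.36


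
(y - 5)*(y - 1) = y^2 - 6*y + 5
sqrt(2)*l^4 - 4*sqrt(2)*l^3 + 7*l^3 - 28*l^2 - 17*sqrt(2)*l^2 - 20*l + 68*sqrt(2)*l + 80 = (l - 4)*(l - 2*sqrt(2))*(l + 5*sqrt(2))*(sqrt(2)*l + 1)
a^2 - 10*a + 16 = (a - 8)*(a - 2)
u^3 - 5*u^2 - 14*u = u*(u - 7)*(u + 2)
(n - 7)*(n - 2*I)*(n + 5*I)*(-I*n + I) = -I*n^4 + 3*n^3 + 8*I*n^3 - 24*n^2 - 17*I*n^2 + 21*n + 80*I*n - 70*I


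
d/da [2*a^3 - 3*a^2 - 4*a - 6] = 6*a^2 - 6*a - 4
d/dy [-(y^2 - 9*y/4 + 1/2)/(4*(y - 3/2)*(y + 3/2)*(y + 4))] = (8*y^4 - 36*y^3 - 42*y^2 + 176*y - 171)/(2*(16*y^6 + 128*y^5 + 184*y^4 - 576*y^3 - 1071*y^2 + 648*y + 1296))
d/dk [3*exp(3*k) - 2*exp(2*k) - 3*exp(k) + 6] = (9*exp(2*k) - 4*exp(k) - 3)*exp(k)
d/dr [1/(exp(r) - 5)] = -exp(r)/(exp(r) - 5)^2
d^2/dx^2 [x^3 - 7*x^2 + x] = 6*x - 14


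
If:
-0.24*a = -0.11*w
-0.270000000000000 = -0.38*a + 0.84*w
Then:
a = -0.19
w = -0.41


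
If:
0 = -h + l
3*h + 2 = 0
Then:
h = -2/3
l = -2/3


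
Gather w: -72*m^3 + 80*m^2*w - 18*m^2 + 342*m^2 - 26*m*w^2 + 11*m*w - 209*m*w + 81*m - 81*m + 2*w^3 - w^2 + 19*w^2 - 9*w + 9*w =-72*m^3 + 324*m^2 + 2*w^3 + w^2*(18 - 26*m) + w*(80*m^2 - 198*m)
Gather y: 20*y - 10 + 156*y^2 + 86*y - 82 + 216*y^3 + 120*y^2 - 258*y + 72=216*y^3 + 276*y^2 - 152*y - 20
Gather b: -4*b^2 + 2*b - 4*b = -4*b^2 - 2*b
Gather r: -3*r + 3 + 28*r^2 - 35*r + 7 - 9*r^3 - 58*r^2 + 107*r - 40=-9*r^3 - 30*r^2 + 69*r - 30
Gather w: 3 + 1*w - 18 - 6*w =-5*w - 15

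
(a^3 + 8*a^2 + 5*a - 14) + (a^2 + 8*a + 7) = a^3 + 9*a^2 + 13*a - 7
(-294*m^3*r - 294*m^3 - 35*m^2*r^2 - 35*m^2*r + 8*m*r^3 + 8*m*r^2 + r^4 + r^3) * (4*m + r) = -1176*m^4*r - 1176*m^4 - 434*m^3*r^2 - 434*m^3*r - 3*m^2*r^3 - 3*m^2*r^2 + 12*m*r^4 + 12*m*r^3 + r^5 + r^4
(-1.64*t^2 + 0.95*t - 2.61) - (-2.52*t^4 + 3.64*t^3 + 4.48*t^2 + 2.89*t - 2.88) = 2.52*t^4 - 3.64*t^3 - 6.12*t^2 - 1.94*t + 0.27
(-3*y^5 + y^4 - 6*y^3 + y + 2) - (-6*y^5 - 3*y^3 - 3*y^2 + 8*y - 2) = 3*y^5 + y^4 - 3*y^3 + 3*y^2 - 7*y + 4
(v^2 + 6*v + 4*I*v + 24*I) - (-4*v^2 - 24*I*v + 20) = 5*v^2 + 6*v + 28*I*v - 20 + 24*I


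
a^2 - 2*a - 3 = (a - 3)*(a + 1)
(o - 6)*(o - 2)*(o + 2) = o^3 - 6*o^2 - 4*o + 24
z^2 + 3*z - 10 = (z - 2)*(z + 5)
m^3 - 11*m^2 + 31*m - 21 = (m - 7)*(m - 3)*(m - 1)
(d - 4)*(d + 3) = d^2 - d - 12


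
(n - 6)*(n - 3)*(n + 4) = n^3 - 5*n^2 - 18*n + 72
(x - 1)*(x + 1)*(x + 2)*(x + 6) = x^4 + 8*x^3 + 11*x^2 - 8*x - 12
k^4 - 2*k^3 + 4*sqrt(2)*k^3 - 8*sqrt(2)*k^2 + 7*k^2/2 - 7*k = k*(k - 2)*(k + sqrt(2)/2)*(k + 7*sqrt(2)/2)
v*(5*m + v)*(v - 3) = 5*m*v^2 - 15*m*v + v^3 - 3*v^2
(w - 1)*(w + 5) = w^2 + 4*w - 5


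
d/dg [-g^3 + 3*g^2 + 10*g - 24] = -3*g^2 + 6*g + 10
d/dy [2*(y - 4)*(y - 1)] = 4*y - 10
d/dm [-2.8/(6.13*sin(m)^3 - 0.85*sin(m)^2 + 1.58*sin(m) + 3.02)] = (51.492*sin(m)^2 - 4.76*sin(m) + 4.424)*cos(m)/(6.13*sin(m)^3 - 0.85*sin(m)^2 + 1.58*sin(m) + 3.02)^2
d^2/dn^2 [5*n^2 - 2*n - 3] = 10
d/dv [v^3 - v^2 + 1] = v*(3*v - 2)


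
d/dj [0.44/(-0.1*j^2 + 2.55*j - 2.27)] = (0.088*j - 1.122)/(0.1*j^2 - 2.55*j + 2.27)^2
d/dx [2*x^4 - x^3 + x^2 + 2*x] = 8*x^3 - 3*x^2 + 2*x + 2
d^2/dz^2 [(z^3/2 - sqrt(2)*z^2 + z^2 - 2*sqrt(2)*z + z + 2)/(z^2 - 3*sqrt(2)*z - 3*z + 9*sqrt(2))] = (5*sqrt(2)*z^3 + 23*z^3 - 135*sqrt(2)*z^2 - 42*z^2 - 90*sqrt(2)*z + 666*z - 450*sqrt(2) + 324)/(z^6 - 9*sqrt(2)*z^5 - 9*z^5 + 81*z^4 + 81*sqrt(2)*z^4 - 513*z^3 - 297*sqrt(2)*z^3 + 729*sqrt(2)*z^2 + 1458*z^2 - 1458*sqrt(2)*z - 1458*z + 1458*sqrt(2))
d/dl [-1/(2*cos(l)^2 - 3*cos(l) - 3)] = (3 - 4*cos(l))*sin(l)/(3*cos(l) - cos(2*l) + 2)^2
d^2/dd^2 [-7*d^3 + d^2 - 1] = 2 - 42*d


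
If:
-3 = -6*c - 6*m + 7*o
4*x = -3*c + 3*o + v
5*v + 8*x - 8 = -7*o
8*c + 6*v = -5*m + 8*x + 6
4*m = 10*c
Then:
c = 424/1015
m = 212/203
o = 837/1015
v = -31/1015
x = 302/1015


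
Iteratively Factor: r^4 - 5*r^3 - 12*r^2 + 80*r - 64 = (r + 4)*(r^3 - 9*r^2 + 24*r - 16) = (r - 1)*(r + 4)*(r^2 - 8*r + 16) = (r - 4)*(r - 1)*(r + 4)*(r - 4)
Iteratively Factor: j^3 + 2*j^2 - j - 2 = (j + 2)*(j^2 - 1) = (j + 1)*(j + 2)*(j - 1)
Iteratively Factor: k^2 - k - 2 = (k - 2)*(k + 1)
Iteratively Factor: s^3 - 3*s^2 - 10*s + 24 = (s + 3)*(s^2 - 6*s + 8) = (s - 4)*(s + 3)*(s - 2)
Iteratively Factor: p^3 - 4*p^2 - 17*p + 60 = (p - 3)*(p^2 - p - 20) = (p - 5)*(p - 3)*(p + 4)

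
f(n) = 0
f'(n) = 0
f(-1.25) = 0.00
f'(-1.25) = 0.00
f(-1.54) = 0.00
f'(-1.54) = 0.00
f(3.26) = 0.00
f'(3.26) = 0.00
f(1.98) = 0.00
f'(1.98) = 0.00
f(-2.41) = 0.00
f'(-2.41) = 0.00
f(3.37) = 0.00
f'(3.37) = 0.00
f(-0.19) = 0.00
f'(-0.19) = 0.00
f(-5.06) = 0.00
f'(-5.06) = 0.00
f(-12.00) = 0.00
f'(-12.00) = 0.00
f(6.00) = 0.00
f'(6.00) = 0.00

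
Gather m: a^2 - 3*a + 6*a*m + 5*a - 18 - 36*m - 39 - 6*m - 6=a^2 + 2*a + m*(6*a - 42) - 63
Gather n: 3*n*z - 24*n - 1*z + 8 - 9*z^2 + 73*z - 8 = n*(3*z - 24) - 9*z^2 + 72*z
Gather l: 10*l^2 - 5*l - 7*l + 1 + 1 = 10*l^2 - 12*l + 2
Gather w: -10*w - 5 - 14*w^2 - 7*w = -14*w^2 - 17*w - 5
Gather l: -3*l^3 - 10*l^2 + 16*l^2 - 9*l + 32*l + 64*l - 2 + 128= -3*l^3 + 6*l^2 + 87*l + 126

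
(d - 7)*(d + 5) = d^2 - 2*d - 35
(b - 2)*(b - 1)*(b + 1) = b^3 - 2*b^2 - b + 2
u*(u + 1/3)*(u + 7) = u^3 + 22*u^2/3 + 7*u/3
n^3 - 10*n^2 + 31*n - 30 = (n - 5)*(n - 3)*(n - 2)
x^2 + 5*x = x*(x + 5)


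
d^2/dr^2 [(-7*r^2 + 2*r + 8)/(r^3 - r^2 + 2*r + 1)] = 2*(-7*r^6 + 6*r^5 + 84*r^4 - 31*r^3 + 39*r^2 - 66*r + 29)/(r^9 - 3*r^8 + 9*r^7 - 10*r^6 + 12*r^5 + 3*r^4 - r^3 + 9*r^2 + 6*r + 1)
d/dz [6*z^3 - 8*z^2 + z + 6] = 18*z^2 - 16*z + 1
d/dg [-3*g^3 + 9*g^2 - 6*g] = -9*g^2 + 18*g - 6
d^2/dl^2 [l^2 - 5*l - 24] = 2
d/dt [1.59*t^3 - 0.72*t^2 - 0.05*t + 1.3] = 4.77*t^2 - 1.44*t - 0.05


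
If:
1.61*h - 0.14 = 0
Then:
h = 0.09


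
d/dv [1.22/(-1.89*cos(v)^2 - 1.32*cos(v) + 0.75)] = -(4.6116*cos(v) + 1.6104)*sin(v)/(1.89*cos(v)^2 + 1.32*cos(v) - 0.75)^2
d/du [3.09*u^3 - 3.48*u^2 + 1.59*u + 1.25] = 9.27*u^2 - 6.96*u + 1.59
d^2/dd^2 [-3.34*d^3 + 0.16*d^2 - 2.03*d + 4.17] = 0.32 - 20.04*d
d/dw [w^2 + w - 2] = 2*w + 1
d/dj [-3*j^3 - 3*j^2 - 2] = 3*j*(-3*j - 2)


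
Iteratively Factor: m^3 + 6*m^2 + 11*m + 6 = (m + 2)*(m^2 + 4*m + 3) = (m + 2)*(m + 3)*(m + 1)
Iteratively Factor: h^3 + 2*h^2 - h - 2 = (h + 1)*(h^2 + h - 2) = (h + 1)*(h + 2)*(h - 1)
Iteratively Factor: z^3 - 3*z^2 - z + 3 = (z - 1)*(z^2 - 2*z - 3) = (z - 3)*(z - 1)*(z + 1)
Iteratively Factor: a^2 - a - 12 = (a + 3)*(a - 4)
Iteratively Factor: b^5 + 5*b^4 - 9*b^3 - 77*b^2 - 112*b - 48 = (b + 4)*(b^4 + b^3 - 13*b^2 - 25*b - 12) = (b + 1)*(b + 4)*(b^3 - 13*b - 12) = (b - 4)*(b + 1)*(b + 4)*(b^2 + 4*b + 3) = (b - 4)*(b + 1)^2*(b + 4)*(b + 3)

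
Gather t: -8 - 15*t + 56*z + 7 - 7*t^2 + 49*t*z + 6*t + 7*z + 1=-7*t^2 + t*(49*z - 9) + 63*z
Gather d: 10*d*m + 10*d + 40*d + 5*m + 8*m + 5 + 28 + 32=d*(10*m + 50) + 13*m + 65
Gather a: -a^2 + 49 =49 - a^2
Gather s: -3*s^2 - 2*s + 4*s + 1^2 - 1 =-3*s^2 + 2*s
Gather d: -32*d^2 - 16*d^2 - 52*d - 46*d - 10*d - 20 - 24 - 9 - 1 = -48*d^2 - 108*d - 54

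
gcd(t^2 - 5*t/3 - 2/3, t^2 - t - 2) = t - 2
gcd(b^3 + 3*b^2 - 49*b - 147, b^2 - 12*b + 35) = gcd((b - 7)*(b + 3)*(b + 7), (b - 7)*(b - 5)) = b - 7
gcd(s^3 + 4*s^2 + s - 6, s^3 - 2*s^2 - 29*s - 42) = s^2 + 5*s + 6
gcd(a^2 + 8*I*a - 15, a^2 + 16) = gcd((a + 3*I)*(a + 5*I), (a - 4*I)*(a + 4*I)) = 1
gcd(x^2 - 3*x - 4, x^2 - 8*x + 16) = x - 4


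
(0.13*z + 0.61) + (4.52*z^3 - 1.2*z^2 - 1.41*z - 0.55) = 4.52*z^3 - 1.2*z^2 - 1.28*z + 0.0599999999999999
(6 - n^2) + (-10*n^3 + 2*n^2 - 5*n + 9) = -10*n^3 + n^2 - 5*n + 15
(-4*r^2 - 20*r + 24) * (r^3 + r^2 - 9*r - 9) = -4*r^5 - 24*r^4 + 40*r^3 + 240*r^2 - 36*r - 216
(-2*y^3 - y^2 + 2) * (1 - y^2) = 2*y^5 + y^4 - 2*y^3 - 3*y^2 + 2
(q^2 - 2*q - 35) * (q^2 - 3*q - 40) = q^4 - 5*q^3 - 69*q^2 + 185*q + 1400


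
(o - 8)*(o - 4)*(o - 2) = o^3 - 14*o^2 + 56*o - 64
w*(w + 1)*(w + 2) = w^3 + 3*w^2 + 2*w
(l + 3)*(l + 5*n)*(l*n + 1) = l^3*n + 5*l^2*n^2 + 3*l^2*n + l^2 + 15*l*n^2 + 5*l*n + 3*l + 15*n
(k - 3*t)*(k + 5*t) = k^2 + 2*k*t - 15*t^2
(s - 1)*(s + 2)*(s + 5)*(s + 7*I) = s^4 + 6*s^3 + 7*I*s^3 + 3*s^2 + 42*I*s^2 - 10*s + 21*I*s - 70*I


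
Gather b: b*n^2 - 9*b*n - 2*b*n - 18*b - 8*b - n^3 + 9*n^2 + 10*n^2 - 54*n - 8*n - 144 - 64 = b*(n^2 - 11*n - 26) - n^3 + 19*n^2 - 62*n - 208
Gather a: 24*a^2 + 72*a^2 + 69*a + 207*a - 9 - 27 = 96*a^2 + 276*a - 36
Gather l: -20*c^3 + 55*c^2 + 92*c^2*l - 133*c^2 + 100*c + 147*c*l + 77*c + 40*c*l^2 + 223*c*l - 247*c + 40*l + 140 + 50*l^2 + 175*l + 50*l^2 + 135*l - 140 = -20*c^3 - 78*c^2 - 70*c + l^2*(40*c + 100) + l*(92*c^2 + 370*c + 350)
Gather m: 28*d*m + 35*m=m*(28*d + 35)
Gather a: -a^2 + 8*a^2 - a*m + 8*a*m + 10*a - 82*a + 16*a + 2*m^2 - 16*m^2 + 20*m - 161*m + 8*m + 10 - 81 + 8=7*a^2 + a*(7*m - 56) - 14*m^2 - 133*m - 63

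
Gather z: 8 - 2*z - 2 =6 - 2*z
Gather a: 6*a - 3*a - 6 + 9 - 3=3*a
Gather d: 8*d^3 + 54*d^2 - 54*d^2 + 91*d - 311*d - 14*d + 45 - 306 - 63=8*d^3 - 234*d - 324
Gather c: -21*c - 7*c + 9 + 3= 12 - 28*c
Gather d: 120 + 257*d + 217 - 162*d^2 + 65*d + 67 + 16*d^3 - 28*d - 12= 16*d^3 - 162*d^2 + 294*d + 392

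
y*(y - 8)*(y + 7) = y^3 - y^2 - 56*y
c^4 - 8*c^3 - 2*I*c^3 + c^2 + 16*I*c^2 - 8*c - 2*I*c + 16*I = (c - 8)*(c - 2*I)*(c - I)*(c + I)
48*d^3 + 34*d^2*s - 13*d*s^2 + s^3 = (-8*d + s)*(-6*d + s)*(d + s)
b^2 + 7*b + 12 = (b + 3)*(b + 4)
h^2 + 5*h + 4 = (h + 1)*(h + 4)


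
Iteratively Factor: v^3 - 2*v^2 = (v)*(v^2 - 2*v) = v*(v - 2)*(v)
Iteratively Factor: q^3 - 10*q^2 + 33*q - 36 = (q - 3)*(q^2 - 7*q + 12) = (q - 3)^2*(q - 4)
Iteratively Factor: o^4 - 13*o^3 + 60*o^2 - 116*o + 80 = (o - 5)*(o^3 - 8*o^2 + 20*o - 16) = (o - 5)*(o - 4)*(o^2 - 4*o + 4) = (o - 5)*(o - 4)*(o - 2)*(o - 2)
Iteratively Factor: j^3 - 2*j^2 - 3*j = (j - 3)*(j^2 + j) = j*(j - 3)*(j + 1)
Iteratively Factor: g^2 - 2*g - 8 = (g + 2)*(g - 4)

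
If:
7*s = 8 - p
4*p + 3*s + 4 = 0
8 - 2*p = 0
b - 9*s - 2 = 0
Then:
No Solution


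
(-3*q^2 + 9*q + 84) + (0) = -3*q^2 + 9*q + 84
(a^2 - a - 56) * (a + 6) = a^3 + 5*a^2 - 62*a - 336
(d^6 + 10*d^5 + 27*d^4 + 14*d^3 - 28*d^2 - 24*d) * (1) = d^6 + 10*d^5 + 27*d^4 + 14*d^3 - 28*d^2 - 24*d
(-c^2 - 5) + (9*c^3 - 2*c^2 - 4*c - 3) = 9*c^3 - 3*c^2 - 4*c - 8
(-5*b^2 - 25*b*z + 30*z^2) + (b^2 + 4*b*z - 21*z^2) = -4*b^2 - 21*b*z + 9*z^2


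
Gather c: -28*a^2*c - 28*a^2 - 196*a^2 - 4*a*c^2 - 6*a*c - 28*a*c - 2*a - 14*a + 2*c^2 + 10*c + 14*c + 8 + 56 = -224*a^2 - 16*a + c^2*(2 - 4*a) + c*(-28*a^2 - 34*a + 24) + 64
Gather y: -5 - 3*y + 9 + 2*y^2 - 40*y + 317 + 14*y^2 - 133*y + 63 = 16*y^2 - 176*y + 384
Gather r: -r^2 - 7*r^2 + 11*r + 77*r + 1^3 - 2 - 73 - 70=-8*r^2 + 88*r - 144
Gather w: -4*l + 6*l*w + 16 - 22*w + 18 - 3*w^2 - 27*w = -4*l - 3*w^2 + w*(6*l - 49) + 34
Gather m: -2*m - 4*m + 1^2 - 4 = -6*m - 3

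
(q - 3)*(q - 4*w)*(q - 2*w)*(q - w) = q^4 - 7*q^3*w - 3*q^3 + 14*q^2*w^2 + 21*q^2*w - 8*q*w^3 - 42*q*w^2 + 24*w^3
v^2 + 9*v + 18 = (v + 3)*(v + 6)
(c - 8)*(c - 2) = c^2 - 10*c + 16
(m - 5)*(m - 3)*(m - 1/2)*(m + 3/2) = m^4 - 7*m^3 + 25*m^2/4 + 21*m - 45/4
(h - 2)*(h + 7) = h^2 + 5*h - 14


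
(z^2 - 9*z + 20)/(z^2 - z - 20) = (z - 4)/(z + 4)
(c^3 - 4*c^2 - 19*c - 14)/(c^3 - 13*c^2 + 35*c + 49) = (c + 2)/(c - 7)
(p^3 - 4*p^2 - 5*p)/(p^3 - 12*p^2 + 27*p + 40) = p/(p - 8)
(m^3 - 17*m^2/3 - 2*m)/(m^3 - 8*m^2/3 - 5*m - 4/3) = m*(m - 6)/(m^2 - 3*m - 4)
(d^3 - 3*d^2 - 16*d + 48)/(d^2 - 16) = d - 3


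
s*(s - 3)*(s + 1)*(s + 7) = s^4 + 5*s^3 - 17*s^2 - 21*s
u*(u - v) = u^2 - u*v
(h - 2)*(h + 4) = h^2 + 2*h - 8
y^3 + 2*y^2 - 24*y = y*(y - 4)*(y + 6)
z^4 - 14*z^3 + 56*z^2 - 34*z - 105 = (z - 7)*(z - 5)*(z - 3)*(z + 1)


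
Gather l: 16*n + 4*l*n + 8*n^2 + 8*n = 4*l*n + 8*n^2 + 24*n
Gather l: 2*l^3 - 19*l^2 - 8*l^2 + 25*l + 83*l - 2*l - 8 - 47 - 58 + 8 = 2*l^3 - 27*l^2 + 106*l - 105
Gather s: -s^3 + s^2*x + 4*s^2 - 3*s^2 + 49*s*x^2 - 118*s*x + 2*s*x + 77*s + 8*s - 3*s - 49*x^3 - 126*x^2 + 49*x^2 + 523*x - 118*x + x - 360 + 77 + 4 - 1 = -s^3 + s^2*(x + 1) + s*(49*x^2 - 116*x + 82) - 49*x^3 - 77*x^2 + 406*x - 280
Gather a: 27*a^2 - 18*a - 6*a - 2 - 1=27*a^2 - 24*a - 3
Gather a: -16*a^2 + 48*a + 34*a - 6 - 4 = -16*a^2 + 82*a - 10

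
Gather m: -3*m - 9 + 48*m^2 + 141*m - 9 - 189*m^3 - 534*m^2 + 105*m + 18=-189*m^3 - 486*m^2 + 243*m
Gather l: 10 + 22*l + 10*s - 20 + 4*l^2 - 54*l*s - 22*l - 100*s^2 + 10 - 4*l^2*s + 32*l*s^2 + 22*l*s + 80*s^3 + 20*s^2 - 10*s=l^2*(4 - 4*s) + l*(32*s^2 - 32*s) + 80*s^3 - 80*s^2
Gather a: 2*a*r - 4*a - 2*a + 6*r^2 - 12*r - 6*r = a*(2*r - 6) + 6*r^2 - 18*r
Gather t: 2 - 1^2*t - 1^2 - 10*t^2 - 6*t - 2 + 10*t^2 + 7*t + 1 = 0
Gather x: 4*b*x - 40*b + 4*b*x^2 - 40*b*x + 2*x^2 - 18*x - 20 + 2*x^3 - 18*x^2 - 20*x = -40*b + 2*x^3 + x^2*(4*b - 16) + x*(-36*b - 38) - 20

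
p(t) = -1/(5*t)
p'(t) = 1/(5*t^2)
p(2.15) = -0.09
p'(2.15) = 0.04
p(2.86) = -0.07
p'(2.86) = 0.02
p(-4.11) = 0.05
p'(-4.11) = 0.01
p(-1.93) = 0.10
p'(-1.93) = 0.05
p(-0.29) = 0.69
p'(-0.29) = 2.38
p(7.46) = -0.03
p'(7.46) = 0.00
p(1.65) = -0.12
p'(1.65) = 0.07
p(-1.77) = 0.11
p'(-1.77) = 0.06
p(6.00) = -0.03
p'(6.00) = 0.01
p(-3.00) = 0.07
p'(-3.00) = 0.02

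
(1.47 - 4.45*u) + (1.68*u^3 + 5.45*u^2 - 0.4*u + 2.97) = 1.68*u^3 + 5.45*u^2 - 4.85*u + 4.44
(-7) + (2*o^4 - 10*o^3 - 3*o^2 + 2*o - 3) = 2*o^4 - 10*o^3 - 3*o^2 + 2*o - 10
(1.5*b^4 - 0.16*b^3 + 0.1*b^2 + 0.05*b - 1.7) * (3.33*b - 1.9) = 4.995*b^5 - 3.3828*b^4 + 0.637*b^3 - 0.0235*b^2 - 5.756*b + 3.23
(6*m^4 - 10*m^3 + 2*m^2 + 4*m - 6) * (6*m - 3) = 36*m^5 - 78*m^4 + 42*m^3 + 18*m^2 - 48*m + 18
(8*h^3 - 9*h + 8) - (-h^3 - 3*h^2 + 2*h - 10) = 9*h^3 + 3*h^2 - 11*h + 18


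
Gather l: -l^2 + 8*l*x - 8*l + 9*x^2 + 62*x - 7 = -l^2 + l*(8*x - 8) + 9*x^2 + 62*x - 7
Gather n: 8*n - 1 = 8*n - 1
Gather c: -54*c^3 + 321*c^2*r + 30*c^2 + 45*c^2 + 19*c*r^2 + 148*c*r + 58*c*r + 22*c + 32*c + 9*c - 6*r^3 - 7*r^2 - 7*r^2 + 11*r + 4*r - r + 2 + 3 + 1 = -54*c^3 + c^2*(321*r + 75) + c*(19*r^2 + 206*r + 63) - 6*r^3 - 14*r^2 + 14*r + 6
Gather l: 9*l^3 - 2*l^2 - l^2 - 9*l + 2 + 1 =9*l^3 - 3*l^2 - 9*l + 3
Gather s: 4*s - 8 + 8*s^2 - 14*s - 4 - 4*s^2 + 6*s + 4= 4*s^2 - 4*s - 8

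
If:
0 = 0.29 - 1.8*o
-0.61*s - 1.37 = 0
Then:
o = 0.16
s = -2.25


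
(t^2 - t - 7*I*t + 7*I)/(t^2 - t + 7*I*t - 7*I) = (t - 7*I)/(t + 7*I)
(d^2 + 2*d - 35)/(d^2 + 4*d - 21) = (d - 5)/(d - 3)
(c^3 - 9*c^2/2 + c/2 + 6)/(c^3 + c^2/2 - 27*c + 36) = (c + 1)/(c + 6)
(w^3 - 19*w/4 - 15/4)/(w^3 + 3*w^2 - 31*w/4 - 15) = (w + 1)/(w + 4)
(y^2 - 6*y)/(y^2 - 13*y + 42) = y/(y - 7)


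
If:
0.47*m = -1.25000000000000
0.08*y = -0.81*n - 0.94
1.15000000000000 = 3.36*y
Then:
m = -2.66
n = -1.19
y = 0.34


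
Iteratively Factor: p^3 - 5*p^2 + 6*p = (p)*(p^2 - 5*p + 6) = p*(p - 3)*(p - 2)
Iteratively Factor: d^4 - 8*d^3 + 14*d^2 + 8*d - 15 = (d - 1)*(d^3 - 7*d^2 + 7*d + 15) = (d - 3)*(d - 1)*(d^2 - 4*d - 5) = (d - 3)*(d - 1)*(d + 1)*(d - 5)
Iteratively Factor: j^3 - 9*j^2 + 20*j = (j)*(j^2 - 9*j + 20) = j*(j - 4)*(j - 5)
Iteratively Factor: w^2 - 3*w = (w)*(w - 3)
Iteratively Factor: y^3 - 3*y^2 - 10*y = (y - 5)*(y^2 + 2*y) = y*(y - 5)*(y + 2)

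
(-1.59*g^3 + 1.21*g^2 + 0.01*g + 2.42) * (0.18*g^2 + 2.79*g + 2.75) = -0.2862*g^5 - 4.2183*g^4 - 0.9948*g^3 + 3.791*g^2 + 6.7793*g + 6.655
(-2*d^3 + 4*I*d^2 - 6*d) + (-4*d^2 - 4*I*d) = -2*d^3 - 4*d^2 + 4*I*d^2 - 6*d - 4*I*d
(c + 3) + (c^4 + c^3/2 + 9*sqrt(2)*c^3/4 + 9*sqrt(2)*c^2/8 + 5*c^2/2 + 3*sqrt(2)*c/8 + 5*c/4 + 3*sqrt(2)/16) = c^4 + c^3/2 + 9*sqrt(2)*c^3/4 + 9*sqrt(2)*c^2/8 + 5*c^2/2 + 3*sqrt(2)*c/8 + 9*c/4 + 3*sqrt(2)/16 + 3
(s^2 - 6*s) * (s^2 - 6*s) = s^4 - 12*s^3 + 36*s^2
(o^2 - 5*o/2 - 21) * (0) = 0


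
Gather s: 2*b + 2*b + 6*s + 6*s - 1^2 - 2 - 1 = 4*b + 12*s - 4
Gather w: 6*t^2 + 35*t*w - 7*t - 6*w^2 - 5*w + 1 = 6*t^2 - 7*t - 6*w^2 + w*(35*t - 5) + 1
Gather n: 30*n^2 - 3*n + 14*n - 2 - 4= 30*n^2 + 11*n - 6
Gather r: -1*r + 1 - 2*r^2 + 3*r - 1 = -2*r^2 + 2*r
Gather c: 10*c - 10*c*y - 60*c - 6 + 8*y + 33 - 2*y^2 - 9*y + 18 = c*(-10*y - 50) - 2*y^2 - y + 45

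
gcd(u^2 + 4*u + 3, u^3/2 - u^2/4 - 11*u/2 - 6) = 1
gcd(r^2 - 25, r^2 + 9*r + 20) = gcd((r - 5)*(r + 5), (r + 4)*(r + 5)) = r + 5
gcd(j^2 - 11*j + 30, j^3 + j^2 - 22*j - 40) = j - 5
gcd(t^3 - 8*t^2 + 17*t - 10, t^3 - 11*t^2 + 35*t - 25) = t^2 - 6*t + 5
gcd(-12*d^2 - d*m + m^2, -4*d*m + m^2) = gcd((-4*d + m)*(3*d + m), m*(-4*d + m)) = 4*d - m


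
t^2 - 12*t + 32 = (t - 8)*(t - 4)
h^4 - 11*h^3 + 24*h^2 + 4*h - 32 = (h - 8)*(h - 2)^2*(h + 1)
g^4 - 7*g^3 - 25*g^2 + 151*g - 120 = (g - 8)*(g - 3)*(g - 1)*(g + 5)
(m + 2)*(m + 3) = m^2 + 5*m + 6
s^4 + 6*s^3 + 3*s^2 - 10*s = s*(s - 1)*(s + 2)*(s + 5)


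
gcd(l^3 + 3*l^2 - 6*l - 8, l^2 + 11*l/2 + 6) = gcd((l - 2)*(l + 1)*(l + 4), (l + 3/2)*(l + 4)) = l + 4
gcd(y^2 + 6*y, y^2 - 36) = y + 6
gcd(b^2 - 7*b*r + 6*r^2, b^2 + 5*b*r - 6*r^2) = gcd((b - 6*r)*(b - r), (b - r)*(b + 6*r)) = -b + r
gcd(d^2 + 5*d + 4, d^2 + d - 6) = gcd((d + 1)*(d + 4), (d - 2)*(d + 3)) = 1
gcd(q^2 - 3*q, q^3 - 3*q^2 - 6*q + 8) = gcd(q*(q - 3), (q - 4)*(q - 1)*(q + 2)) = 1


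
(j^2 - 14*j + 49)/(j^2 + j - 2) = (j^2 - 14*j + 49)/(j^2 + j - 2)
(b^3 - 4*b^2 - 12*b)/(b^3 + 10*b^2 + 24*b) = (b^2 - 4*b - 12)/(b^2 + 10*b + 24)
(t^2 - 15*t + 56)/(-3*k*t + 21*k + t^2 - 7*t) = (t - 8)/(-3*k + t)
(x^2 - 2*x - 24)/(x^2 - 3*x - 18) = (x + 4)/(x + 3)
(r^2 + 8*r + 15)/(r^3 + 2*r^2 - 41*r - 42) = (r^2 + 8*r + 15)/(r^3 + 2*r^2 - 41*r - 42)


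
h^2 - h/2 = h*(h - 1/2)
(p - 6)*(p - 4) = p^2 - 10*p + 24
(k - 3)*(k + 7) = k^2 + 4*k - 21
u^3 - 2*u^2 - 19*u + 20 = (u - 5)*(u - 1)*(u + 4)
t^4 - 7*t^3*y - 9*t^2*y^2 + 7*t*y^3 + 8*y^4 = (t - 8*y)*(t - y)*(t + y)^2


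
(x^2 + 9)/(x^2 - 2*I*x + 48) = (x^2 + 9)/(x^2 - 2*I*x + 48)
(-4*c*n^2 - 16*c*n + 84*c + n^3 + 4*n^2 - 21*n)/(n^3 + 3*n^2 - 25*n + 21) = (-4*c + n)/(n - 1)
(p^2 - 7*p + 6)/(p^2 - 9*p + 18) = (p - 1)/(p - 3)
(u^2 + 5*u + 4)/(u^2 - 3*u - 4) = (u + 4)/(u - 4)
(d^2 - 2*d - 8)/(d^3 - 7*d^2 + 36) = (d - 4)/(d^2 - 9*d + 18)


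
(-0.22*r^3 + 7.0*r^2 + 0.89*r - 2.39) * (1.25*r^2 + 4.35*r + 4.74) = -0.275*r^5 + 7.793*r^4 + 30.5197*r^3 + 34.064*r^2 - 6.1779*r - 11.3286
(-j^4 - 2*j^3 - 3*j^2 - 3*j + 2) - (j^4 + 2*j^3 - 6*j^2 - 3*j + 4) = -2*j^4 - 4*j^3 + 3*j^2 - 2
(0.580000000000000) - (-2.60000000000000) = 3.18000000000000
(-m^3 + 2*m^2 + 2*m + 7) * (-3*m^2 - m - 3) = 3*m^5 - 5*m^4 - 5*m^3 - 29*m^2 - 13*m - 21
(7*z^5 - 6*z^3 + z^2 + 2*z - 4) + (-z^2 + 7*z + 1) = 7*z^5 - 6*z^3 + 9*z - 3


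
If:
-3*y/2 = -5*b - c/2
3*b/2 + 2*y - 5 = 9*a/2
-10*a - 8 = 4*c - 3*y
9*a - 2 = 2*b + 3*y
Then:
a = 1746/451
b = 1424/451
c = -2276/451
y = 3988/451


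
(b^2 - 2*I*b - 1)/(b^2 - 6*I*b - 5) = (b - I)/(b - 5*I)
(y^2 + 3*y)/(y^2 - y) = (y + 3)/(y - 1)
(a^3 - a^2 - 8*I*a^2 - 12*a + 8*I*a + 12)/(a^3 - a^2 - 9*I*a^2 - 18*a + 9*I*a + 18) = (a - 2*I)/(a - 3*I)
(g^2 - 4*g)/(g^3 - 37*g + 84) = g/(g^2 + 4*g - 21)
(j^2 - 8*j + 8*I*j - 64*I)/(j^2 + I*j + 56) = (j - 8)/(j - 7*I)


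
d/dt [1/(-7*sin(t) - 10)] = 7*cos(t)/(7*sin(t) + 10)^2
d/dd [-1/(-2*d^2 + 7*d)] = (7 - 4*d)/(d^2*(2*d - 7)^2)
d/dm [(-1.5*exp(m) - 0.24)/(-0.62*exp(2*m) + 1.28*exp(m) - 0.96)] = (-0.93*exp(2*m) - 0.2976*exp(m) + 1.7472)*exp(m)/(0.3844*exp(4*m) - 1.5872*exp(3*m) + 2.8288*exp(2*m) - 2.4576*exp(m) + 0.9216)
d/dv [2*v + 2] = 2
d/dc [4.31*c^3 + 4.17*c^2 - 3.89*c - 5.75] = 12.93*c^2 + 8.34*c - 3.89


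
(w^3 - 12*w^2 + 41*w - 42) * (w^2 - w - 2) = w^5 - 13*w^4 + 51*w^3 - 59*w^2 - 40*w + 84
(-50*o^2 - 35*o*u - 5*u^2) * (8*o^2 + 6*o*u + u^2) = -400*o^4 - 580*o^3*u - 300*o^2*u^2 - 65*o*u^3 - 5*u^4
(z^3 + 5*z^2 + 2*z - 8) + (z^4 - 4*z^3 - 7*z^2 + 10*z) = z^4 - 3*z^3 - 2*z^2 + 12*z - 8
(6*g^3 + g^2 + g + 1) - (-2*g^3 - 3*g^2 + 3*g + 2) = 8*g^3 + 4*g^2 - 2*g - 1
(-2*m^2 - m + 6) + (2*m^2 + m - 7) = -1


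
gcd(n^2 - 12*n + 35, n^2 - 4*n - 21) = n - 7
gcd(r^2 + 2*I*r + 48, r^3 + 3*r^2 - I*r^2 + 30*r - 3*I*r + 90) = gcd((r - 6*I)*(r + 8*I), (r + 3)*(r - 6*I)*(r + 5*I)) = r - 6*I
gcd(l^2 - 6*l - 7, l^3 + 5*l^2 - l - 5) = l + 1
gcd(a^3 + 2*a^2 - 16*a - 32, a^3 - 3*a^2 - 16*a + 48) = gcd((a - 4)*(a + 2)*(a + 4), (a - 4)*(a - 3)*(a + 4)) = a^2 - 16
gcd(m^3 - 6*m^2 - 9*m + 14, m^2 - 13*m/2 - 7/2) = m - 7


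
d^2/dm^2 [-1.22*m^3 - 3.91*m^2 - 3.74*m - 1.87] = -7.32*m - 7.82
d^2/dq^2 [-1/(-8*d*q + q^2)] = 2*(q*(8*d - q) + 4*(4*d - q)^2)/(q^3*(8*d - q)^3)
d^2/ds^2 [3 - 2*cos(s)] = 2*cos(s)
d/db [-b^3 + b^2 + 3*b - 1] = -3*b^2 + 2*b + 3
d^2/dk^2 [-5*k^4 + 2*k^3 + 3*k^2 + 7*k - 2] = -60*k^2 + 12*k + 6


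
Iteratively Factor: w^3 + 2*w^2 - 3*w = (w - 1)*(w^2 + 3*w) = (w - 1)*(w + 3)*(w)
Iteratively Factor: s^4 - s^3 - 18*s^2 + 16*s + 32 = (s - 4)*(s^3 + 3*s^2 - 6*s - 8) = (s - 4)*(s - 2)*(s^2 + 5*s + 4) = (s - 4)*(s - 2)*(s + 4)*(s + 1)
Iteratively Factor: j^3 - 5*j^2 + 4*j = (j)*(j^2 - 5*j + 4) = j*(j - 4)*(j - 1)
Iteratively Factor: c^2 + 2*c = (c + 2)*(c)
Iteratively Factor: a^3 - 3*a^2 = (a - 3)*(a^2) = a*(a - 3)*(a)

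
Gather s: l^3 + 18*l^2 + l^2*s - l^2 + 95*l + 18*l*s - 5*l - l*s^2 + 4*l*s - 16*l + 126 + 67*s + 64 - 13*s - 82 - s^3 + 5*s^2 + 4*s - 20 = l^3 + 17*l^2 + 74*l - s^3 + s^2*(5 - l) + s*(l^2 + 22*l + 58) + 88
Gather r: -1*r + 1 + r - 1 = 0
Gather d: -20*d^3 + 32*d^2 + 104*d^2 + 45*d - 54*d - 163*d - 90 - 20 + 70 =-20*d^3 + 136*d^2 - 172*d - 40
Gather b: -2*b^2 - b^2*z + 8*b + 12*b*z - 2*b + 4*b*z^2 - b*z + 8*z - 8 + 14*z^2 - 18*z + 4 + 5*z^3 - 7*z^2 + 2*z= b^2*(-z - 2) + b*(4*z^2 + 11*z + 6) + 5*z^3 + 7*z^2 - 8*z - 4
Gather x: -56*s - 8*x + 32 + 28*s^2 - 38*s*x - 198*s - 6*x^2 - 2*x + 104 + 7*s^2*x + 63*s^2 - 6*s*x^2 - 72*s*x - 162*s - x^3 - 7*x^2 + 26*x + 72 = 91*s^2 - 416*s - x^3 + x^2*(-6*s - 13) + x*(7*s^2 - 110*s + 16) + 208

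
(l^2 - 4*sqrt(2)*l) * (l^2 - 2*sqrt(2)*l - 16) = l^4 - 6*sqrt(2)*l^3 + 64*sqrt(2)*l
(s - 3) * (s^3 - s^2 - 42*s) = s^4 - 4*s^3 - 39*s^2 + 126*s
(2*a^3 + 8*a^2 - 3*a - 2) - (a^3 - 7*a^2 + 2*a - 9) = a^3 + 15*a^2 - 5*a + 7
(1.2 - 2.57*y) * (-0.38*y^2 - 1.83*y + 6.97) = 0.9766*y^3 + 4.2471*y^2 - 20.1089*y + 8.364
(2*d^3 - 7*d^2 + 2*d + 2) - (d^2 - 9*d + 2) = 2*d^3 - 8*d^2 + 11*d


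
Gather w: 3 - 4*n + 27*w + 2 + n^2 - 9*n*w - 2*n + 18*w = n^2 - 6*n + w*(45 - 9*n) + 5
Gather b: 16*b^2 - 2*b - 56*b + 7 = 16*b^2 - 58*b + 7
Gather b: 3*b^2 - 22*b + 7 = 3*b^2 - 22*b + 7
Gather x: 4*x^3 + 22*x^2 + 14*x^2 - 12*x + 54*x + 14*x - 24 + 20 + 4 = 4*x^3 + 36*x^2 + 56*x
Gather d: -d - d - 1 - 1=-2*d - 2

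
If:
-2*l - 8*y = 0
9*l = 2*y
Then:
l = 0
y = 0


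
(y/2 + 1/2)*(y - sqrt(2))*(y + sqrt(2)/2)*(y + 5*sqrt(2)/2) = y^4/2 + y^3/2 + sqrt(2)*y^3 - 7*y^2/4 + sqrt(2)*y^2 - 5*sqrt(2)*y/4 - 7*y/4 - 5*sqrt(2)/4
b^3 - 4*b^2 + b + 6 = (b - 3)*(b - 2)*(b + 1)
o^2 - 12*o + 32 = (o - 8)*(o - 4)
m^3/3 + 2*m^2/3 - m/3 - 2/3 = (m/3 + 1/3)*(m - 1)*(m + 2)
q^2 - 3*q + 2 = (q - 2)*(q - 1)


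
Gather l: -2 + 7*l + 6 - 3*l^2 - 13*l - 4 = -3*l^2 - 6*l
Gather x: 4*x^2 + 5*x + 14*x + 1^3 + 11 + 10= 4*x^2 + 19*x + 22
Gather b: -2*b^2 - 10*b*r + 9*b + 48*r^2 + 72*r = -2*b^2 + b*(9 - 10*r) + 48*r^2 + 72*r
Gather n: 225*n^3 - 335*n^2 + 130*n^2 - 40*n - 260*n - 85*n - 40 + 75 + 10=225*n^3 - 205*n^2 - 385*n + 45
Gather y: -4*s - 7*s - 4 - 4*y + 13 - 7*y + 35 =-11*s - 11*y + 44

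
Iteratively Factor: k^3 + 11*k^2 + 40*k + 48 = (k + 3)*(k^2 + 8*k + 16) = (k + 3)*(k + 4)*(k + 4)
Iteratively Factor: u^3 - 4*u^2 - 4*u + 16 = (u - 2)*(u^2 - 2*u - 8) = (u - 4)*(u - 2)*(u + 2)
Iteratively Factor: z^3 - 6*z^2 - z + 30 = (z + 2)*(z^2 - 8*z + 15) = (z - 5)*(z + 2)*(z - 3)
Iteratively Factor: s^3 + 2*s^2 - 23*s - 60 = (s - 5)*(s^2 + 7*s + 12) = (s - 5)*(s + 4)*(s + 3)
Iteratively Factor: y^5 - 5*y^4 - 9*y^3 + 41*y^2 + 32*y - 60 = (y - 5)*(y^4 - 9*y^2 - 4*y + 12) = (y - 5)*(y - 1)*(y^3 + y^2 - 8*y - 12) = (y - 5)*(y - 3)*(y - 1)*(y^2 + 4*y + 4) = (y - 5)*(y - 3)*(y - 1)*(y + 2)*(y + 2)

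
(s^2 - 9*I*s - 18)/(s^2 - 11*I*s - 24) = (s - 6*I)/(s - 8*I)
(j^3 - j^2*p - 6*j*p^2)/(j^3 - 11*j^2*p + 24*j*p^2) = (-j - 2*p)/(-j + 8*p)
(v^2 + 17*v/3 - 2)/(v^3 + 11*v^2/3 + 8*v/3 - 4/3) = (v + 6)/(v^2 + 4*v + 4)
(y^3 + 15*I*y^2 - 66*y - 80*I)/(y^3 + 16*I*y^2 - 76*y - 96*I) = (y + 5*I)/(y + 6*I)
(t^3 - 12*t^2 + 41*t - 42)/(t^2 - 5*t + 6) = t - 7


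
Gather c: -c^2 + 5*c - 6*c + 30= -c^2 - c + 30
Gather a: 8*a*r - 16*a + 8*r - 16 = a*(8*r - 16) + 8*r - 16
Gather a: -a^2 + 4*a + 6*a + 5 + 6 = -a^2 + 10*a + 11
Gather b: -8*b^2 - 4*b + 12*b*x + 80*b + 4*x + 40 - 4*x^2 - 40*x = -8*b^2 + b*(12*x + 76) - 4*x^2 - 36*x + 40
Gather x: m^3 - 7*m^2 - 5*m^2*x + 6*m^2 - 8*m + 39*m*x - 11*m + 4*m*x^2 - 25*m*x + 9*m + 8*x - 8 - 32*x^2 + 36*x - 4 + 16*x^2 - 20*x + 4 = m^3 - m^2 - 10*m + x^2*(4*m - 16) + x*(-5*m^2 + 14*m + 24) - 8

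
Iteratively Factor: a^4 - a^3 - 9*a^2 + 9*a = (a + 3)*(a^3 - 4*a^2 + 3*a) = a*(a + 3)*(a^2 - 4*a + 3) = a*(a - 1)*(a + 3)*(a - 3)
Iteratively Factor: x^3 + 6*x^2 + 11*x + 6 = (x + 2)*(x^2 + 4*x + 3) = (x + 2)*(x + 3)*(x + 1)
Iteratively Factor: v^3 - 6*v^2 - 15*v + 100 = (v + 4)*(v^2 - 10*v + 25) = (v - 5)*(v + 4)*(v - 5)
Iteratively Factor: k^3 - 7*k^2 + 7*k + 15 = (k - 5)*(k^2 - 2*k - 3) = (k - 5)*(k + 1)*(k - 3)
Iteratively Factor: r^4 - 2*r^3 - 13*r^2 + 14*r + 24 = (r + 3)*(r^3 - 5*r^2 + 2*r + 8) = (r - 2)*(r + 3)*(r^2 - 3*r - 4) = (r - 4)*(r - 2)*(r + 3)*(r + 1)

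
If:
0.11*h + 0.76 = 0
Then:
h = -6.91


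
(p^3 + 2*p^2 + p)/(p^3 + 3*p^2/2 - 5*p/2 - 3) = 2*p*(p + 1)/(2*p^2 + p - 6)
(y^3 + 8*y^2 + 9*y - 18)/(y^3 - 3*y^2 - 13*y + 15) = (y + 6)/(y - 5)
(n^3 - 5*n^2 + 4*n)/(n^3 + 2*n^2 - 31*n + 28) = n/(n + 7)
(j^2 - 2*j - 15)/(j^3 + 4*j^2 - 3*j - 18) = (j - 5)/(j^2 + j - 6)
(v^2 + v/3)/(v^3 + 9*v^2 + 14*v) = (v + 1/3)/(v^2 + 9*v + 14)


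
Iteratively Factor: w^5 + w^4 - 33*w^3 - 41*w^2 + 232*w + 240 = (w + 4)*(w^4 - 3*w^3 - 21*w^2 + 43*w + 60) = (w + 1)*(w + 4)*(w^3 - 4*w^2 - 17*w + 60) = (w - 3)*(w + 1)*(w + 4)*(w^2 - w - 20) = (w - 5)*(w - 3)*(w + 1)*(w + 4)*(w + 4)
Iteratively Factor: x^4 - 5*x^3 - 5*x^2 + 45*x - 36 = (x - 1)*(x^3 - 4*x^2 - 9*x + 36) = (x - 1)*(x + 3)*(x^2 - 7*x + 12) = (x - 3)*(x - 1)*(x + 3)*(x - 4)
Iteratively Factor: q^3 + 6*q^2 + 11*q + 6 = (q + 1)*(q^2 + 5*q + 6) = (q + 1)*(q + 2)*(q + 3)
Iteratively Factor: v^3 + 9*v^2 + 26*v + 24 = (v + 4)*(v^2 + 5*v + 6) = (v + 2)*(v + 4)*(v + 3)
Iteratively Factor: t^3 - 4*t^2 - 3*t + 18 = (t - 3)*(t^2 - t - 6) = (t - 3)^2*(t + 2)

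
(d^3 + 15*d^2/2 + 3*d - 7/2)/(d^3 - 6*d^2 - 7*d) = (2*d^2 + 13*d - 7)/(2*d*(d - 7))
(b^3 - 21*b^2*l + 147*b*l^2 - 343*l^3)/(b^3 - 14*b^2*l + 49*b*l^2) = (b - 7*l)/b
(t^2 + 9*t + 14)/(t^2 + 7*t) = (t + 2)/t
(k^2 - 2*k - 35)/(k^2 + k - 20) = (k - 7)/(k - 4)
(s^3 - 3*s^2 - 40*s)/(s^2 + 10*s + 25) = s*(s - 8)/(s + 5)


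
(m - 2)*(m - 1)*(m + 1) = m^3 - 2*m^2 - m + 2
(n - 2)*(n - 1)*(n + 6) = n^3 + 3*n^2 - 16*n + 12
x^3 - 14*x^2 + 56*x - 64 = (x - 8)*(x - 4)*(x - 2)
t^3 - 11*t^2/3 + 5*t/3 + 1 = (t - 3)*(t - 1)*(t + 1/3)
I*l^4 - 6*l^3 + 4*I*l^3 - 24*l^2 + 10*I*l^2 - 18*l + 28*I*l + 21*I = (l + 3)*(l - I)*(l + 7*I)*(I*l + I)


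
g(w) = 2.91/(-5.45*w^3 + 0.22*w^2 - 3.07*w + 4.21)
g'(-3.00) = 0.02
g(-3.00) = 0.02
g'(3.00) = 0.02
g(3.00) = -0.02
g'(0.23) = 0.94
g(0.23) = 0.84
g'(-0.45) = 0.51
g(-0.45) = 0.47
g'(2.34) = 0.05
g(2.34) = -0.04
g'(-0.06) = 0.48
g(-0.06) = 0.66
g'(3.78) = 0.01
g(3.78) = -0.01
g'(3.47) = 0.01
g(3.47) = -0.01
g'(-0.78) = 0.45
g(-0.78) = 0.31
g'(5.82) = 0.00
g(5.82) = -0.00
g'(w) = 2.91*(16.35*w^2 - 0.44*w + 3.07)/(-5.45*w^3 + 0.22*w^2 - 3.07*w + 4.21)^2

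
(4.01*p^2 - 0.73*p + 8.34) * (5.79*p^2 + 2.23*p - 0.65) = 23.2179*p^4 + 4.7156*p^3 + 44.0542*p^2 + 19.0727*p - 5.421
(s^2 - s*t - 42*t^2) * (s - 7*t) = s^3 - 8*s^2*t - 35*s*t^2 + 294*t^3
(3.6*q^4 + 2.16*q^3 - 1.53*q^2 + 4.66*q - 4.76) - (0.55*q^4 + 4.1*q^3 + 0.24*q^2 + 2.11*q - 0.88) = 3.05*q^4 - 1.94*q^3 - 1.77*q^2 + 2.55*q - 3.88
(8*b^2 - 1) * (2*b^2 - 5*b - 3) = 16*b^4 - 40*b^3 - 26*b^2 + 5*b + 3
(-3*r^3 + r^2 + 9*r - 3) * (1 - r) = 3*r^4 - 4*r^3 - 8*r^2 + 12*r - 3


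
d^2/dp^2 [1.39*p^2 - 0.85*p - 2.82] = 2.78000000000000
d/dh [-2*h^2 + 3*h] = 3 - 4*h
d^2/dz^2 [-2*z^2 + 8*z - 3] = -4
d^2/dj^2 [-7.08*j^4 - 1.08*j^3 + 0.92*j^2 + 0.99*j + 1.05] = -84.96*j^2 - 6.48*j + 1.84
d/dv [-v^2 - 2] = -2*v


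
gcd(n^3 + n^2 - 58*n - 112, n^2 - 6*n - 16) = n^2 - 6*n - 16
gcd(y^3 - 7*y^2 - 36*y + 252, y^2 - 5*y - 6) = y - 6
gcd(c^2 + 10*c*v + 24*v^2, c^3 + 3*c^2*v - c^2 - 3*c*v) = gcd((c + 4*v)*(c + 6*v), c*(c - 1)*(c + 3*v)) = 1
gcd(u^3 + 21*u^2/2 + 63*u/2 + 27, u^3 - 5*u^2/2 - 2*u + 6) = u + 3/2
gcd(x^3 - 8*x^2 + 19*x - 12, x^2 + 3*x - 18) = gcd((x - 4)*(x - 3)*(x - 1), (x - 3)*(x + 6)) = x - 3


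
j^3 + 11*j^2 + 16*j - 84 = (j - 2)*(j + 6)*(j + 7)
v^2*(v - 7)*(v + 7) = v^4 - 49*v^2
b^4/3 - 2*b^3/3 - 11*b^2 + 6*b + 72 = (b/3 + 1)*(b - 6)*(b - 3)*(b + 4)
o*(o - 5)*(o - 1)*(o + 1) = o^4 - 5*o^3 - o^2 + 5*o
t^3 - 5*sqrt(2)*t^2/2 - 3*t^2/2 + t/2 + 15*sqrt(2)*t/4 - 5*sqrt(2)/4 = (t - 1)*(t - 1/2)*(t - 5*sqrt(2)/2)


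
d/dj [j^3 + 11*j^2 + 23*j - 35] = 3*j^2 + 22*j + 23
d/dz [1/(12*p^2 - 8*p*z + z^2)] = 2*(4*p - z)/(12*p^2 - 8*p*z + z^2)^2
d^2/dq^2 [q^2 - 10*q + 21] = 2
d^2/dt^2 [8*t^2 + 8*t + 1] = 16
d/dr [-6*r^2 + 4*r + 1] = 4 - 12*r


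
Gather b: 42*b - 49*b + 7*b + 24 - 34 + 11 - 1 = 0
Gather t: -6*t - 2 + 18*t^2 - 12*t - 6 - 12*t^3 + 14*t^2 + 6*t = -12*t^3 + 32*t^2 - 12*t - 8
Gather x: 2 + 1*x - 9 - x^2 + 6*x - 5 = -x^2 + 7*x - 12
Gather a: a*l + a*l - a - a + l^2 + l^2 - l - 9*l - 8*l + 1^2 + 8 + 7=a*(2*l - 2) + 2*l^2 - 18*l + 16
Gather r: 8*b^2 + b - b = 8*b^2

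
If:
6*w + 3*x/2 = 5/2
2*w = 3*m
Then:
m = 5/18 - x/6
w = 5/12 - x/4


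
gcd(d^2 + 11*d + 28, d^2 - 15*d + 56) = 1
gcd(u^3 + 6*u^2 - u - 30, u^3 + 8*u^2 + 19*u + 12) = u + 3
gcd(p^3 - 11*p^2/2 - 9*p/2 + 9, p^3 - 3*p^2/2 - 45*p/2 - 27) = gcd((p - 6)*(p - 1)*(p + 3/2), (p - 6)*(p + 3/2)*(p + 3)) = p^2 - 9*p/2 - 9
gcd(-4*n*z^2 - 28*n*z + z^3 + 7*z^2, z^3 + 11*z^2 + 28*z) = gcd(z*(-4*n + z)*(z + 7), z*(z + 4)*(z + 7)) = z^2 + 7*z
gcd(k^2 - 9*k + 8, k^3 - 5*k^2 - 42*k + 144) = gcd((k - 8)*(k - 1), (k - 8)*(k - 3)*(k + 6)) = k - 8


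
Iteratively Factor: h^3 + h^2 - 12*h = (h - 3)*(h^2 + 4*h) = (h - 3)*(h + 4)*(h)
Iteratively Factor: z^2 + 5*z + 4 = (z + 1)*(z + 4)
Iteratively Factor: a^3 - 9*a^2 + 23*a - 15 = (a - 1)*(a^2 - 8*a + 15) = (a - 3)*(a - 1)*(a - 5)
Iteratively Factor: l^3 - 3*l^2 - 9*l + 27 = (l + 3)*(l^2 - 6*l + 9) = (l - 3)*(l + 3)*(l - 3)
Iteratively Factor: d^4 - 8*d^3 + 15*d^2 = (d)*(d^3 - 8*d^2 + 15*d) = d*(d - 3)*(d^2 - 5*d) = d*(d - 5)*(d - 3)*(d)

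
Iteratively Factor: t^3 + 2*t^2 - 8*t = (t - 2)*(t^2 + 4*t) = (t - 2)*(t + 4)*(t)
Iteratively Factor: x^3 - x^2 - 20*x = (x + 4)*(x^2 - 5*x) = x*(x + 4)*(x - 5)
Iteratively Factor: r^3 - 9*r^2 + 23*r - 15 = (r - 5)*(r^2 - 4*r + 3) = (r - 5)*(r - 3)*(r - 1)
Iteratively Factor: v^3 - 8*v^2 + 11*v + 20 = (v - 4)*(v^2 - 4*v - 5) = (v - 5)*(v - 4)*(v + 1)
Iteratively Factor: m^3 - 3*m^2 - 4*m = (m + 1)*(m^2 - 4*m) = (m - 4)*(m + 1)*(m)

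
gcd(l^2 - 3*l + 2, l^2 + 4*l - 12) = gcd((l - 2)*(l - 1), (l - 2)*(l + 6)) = l - 2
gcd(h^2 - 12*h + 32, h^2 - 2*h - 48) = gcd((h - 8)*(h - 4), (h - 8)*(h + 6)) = h - 8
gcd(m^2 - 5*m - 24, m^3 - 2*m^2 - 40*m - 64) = m - 8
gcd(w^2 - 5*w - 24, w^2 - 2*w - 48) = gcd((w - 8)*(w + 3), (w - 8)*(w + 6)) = w - 8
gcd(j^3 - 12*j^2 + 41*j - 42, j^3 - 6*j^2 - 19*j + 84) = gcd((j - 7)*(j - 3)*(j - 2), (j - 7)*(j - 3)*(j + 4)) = j^2 - 10*j + 21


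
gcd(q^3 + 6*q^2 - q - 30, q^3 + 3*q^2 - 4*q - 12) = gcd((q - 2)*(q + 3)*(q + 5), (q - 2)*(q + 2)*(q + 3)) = q^2 + q - 6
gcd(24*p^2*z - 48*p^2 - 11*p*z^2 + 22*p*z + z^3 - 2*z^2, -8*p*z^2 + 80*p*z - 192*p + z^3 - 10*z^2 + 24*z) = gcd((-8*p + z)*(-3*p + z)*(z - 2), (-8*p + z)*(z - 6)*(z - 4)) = -8*p + z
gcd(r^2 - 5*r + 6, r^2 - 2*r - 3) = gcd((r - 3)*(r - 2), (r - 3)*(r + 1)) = r - 3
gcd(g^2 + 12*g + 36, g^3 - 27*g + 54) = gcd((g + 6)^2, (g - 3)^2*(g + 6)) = g + 6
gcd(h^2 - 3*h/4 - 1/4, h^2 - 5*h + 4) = h - 1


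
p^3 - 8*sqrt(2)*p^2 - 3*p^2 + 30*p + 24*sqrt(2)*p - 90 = (p - 3)*(p - 5*sqrt(2))*(p - 3*sqrt(2))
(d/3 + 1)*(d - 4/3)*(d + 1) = d^3/3 + 8*d^2/9 - 7*d/9 - 4/3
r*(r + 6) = r^2 + 6*r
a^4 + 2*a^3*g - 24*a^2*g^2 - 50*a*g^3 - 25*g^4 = (a - 5*g)*(a + g)^2*(a + 5*g)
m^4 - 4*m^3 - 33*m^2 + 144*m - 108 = (m - 6)*(m - 3)*(m - 1)*(m + 6)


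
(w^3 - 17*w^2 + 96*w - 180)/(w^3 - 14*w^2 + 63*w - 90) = (w - 6)/(w - 3)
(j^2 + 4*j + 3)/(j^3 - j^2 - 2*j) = (j + 3)/(j*(j - 2))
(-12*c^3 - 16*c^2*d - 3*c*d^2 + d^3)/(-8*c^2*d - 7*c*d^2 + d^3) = (12*c^2 + 4*c*d - d^2)/(d*(8*c - d))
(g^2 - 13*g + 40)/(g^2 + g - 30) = (g - 8)/(g + 6)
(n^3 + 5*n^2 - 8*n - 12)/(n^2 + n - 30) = (n^2 - n - 2)/(n - 5)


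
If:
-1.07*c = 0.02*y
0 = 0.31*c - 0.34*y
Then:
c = 0.00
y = 0.00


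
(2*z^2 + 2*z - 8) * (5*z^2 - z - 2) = 10*z^4 + 8*z^3 - 46*z^2 + 4*z + 16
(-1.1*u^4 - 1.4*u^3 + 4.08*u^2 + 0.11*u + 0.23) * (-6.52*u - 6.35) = 7.172*u^5 + 16.113*u^4 - 17.7116*u^3 - 26.6252*u^2 - 2.1981*u - 1.4605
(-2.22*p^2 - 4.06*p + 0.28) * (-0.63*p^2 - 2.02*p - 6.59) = 1.3986*p^4 + 7.0422*p^3 + 22.6546*p^2 + 26.1898*p - 1.8452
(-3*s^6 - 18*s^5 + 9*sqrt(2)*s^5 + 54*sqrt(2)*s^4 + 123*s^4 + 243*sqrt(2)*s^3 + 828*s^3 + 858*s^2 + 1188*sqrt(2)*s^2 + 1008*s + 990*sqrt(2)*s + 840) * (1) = -3*s^6 - 18*s^5 + 9*sqrt(2)*s^5 + 54*sqrt(2)*s^4 + 123*s^4 + 243*sqrt(2)*s^3 + 828*s^3 + 858*s^2 + 1188*sqrt(2)*s^2 + 1008*s + 990*sqrt(2)*s + 840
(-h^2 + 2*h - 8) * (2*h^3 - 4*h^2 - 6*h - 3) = -2*h^5 + 8*h^4 - 18*h^3 + 23*h^2 + 42*h + 24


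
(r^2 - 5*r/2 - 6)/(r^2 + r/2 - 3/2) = (r - 4)/(r - 1)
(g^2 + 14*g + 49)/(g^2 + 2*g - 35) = (g + 7)/(g - 5)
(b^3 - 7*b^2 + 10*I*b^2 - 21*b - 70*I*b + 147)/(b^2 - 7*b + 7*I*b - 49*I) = b + 3*I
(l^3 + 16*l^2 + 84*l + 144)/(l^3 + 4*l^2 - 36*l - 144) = (l + 6)/(l - 6)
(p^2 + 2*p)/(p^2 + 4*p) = (p + 2)/(p + 4)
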